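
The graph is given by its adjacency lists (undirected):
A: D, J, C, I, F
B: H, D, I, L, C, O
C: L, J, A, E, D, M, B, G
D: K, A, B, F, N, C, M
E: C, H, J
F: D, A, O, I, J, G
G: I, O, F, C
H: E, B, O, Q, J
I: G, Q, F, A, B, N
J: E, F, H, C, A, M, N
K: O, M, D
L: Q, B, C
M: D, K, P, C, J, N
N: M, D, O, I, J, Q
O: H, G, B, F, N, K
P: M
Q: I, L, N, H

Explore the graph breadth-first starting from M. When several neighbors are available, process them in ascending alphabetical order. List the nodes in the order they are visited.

M C D J K N P A B E G L F H O I Q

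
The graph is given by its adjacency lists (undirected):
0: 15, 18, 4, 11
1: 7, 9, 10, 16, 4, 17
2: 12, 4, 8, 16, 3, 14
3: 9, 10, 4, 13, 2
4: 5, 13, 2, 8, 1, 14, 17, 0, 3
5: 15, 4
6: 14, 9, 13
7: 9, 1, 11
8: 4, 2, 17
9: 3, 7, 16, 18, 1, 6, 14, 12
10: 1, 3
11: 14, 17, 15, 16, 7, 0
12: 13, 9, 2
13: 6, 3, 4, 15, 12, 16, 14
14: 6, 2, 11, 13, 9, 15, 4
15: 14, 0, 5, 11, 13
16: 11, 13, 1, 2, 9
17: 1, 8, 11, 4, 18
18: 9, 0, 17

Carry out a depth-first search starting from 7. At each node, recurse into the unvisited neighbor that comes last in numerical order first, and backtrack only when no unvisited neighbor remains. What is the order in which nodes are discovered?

Visit 7
7 → 11
11 → 17
17 → 18
18 → 9
9 → 16
16 → 13
13 → 15
15 → 14
14 → 6
14 → 4
4 → 8
8 → 2
2 → 12
2 → 3
3 → 10
10 → 1
4 → 5
4 → 0

7, 11, 17, 18, 9, 16, 13, 15, 14, 6, 4, 8, 2, 12, 3, 10, 1, 5, 0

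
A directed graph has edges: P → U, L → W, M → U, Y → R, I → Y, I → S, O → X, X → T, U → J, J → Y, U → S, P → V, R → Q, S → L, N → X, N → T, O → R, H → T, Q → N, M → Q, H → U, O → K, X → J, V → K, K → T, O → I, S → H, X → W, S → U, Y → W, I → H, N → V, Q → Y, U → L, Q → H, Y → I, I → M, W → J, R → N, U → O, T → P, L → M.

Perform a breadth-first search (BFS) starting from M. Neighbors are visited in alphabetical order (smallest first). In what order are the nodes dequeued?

Visit M; enqueue Q, U → queue [Q, U]
Visit Q; enqueue H, N, Y → queue [U, H, N, Y]
Visit U; enqueue J, L, O, S → queue [H, N, Y, J, L, O, S]
Visit H; enqueue T → queue [N, Y, J, L, O, S, T]
Visit N; enqueue V, X → queue [Y, J, L, O, S, T, V, X]
Visit Y; enqueue I, R, W → queue [J, L, O, S, T, V, X, I, R, W]
Visit J → queue [L, O, S, T, V, X, I, R, W]
Visit L → queue [O, S, T, V, X, I, R, W]
Visit O; enqueue K → queue [S, T, V, X, I, R, W, K]
Visit S → queue [T, V, X, I, R, W, K]
Visit T; enqueue P → queue [V, X, I, R, W, K, P]
Visit V → queue [X, I, R, W, K, P]
Visit X → queue [I, R, W, K, P]
Visit I → queue [R, W, K, P]
Visit R → queue [W, K, P]
Visit W → queue [K, P]
Visit K → queue [P]
Visit P → queue []

M, Q, U, H, N, Y, J, L, O, S, T, V, X, I, R, W, K, P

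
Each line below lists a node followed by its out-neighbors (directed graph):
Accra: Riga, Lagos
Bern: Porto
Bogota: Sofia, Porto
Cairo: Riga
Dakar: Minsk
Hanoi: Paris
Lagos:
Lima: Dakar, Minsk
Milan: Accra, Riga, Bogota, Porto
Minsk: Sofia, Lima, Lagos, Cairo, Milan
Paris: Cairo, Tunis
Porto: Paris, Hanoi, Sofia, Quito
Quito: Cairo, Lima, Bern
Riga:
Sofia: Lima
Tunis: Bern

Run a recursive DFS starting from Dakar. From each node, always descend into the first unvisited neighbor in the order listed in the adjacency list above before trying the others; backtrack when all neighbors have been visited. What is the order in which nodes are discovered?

Visit Dakar
Dakar → Minsk
Minsk → Sofia
Sofia → Lima
Minsk → Lagos
Minsk → Cairo
Cairo → Riga
Minsk → Milan
Milan → Accra
Milan → Bogota
Bogota → Porto
Porto → Paris
Paris → Tunis
Tunis → Bern
Porto → Hanoi
Porto → Quito

Dakar, Minsk, Sofia, Lima, Lagos, Cairo, Riga, Milan, Accra, Bogota, Porto, Paris, Tunis, Bern, Hanoi, Quito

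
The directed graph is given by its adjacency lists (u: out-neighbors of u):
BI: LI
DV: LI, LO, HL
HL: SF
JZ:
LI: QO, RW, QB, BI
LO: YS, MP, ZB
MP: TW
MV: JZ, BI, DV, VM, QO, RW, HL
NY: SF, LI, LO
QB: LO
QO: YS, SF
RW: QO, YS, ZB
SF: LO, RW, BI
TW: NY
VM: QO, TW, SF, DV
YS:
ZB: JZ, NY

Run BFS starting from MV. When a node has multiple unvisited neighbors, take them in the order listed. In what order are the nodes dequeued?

Visit MV; enqueue JZ, BI, DV, VM, QO, RW, HL → queue [JZ, BI, DV, VM, QO, RW, HL]
Visit JZ → queue [BI, DV, VM, QO, RW, HL]
Visit BI; enqueue LI → queue [DV, VM, QO, RW, HL, LI]
Visit DV; enqueue LO → queue [VM, QO, RW, HL, LI, LO]
Visit VM; enqueue TW, SF → queue [QO, RW, HL, LI, LO, TW, SF]
Visit QO; enqueue YS → queue [RW, HL, LI, LO, TW, SF, YS]
Visit RW; enqueue ZB → queue [HL, LI, LO, TW, SF, YS, ZB]
Visit HL → queue [LI, LO, TW, SF, YS, ZB]
Visit LI; enqueue QB → queue [LO, TW, SF, YS, ZB, QB]
Visit LO; enqueue MP → queue [TW, SF, YS, ZB, QB, MP]
Visit TW; enqueue NY → queue [SF, YS, ZB, QB, MP, NY]
Visit SF → queue [YS, ZB, QB, MP, NY]
Visit YS → queue [ZB, QB, MP, NY]
Visit ZB → queue [QB, MP, NY]
Visit QB → queue [MP, NY]
Visit MP → queue [NY]
Visit NY → queue []

MV -> JZ -> BI -> DV -> VM -> QO -> RW -> HL -> LI -> LO -> TW -> SF -> YS -> ZB -> QB -> MP -> NY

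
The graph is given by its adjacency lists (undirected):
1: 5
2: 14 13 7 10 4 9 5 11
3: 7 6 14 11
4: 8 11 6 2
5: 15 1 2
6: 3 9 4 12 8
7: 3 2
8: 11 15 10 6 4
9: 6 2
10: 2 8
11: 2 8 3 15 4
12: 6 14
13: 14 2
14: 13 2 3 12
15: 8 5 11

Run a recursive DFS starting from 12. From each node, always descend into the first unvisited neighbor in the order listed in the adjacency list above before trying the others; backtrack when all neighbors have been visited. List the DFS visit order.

Visit 12
12 → 6
6 → 3
3 → 7
7 → 2
2 → 14
14 → 13
2 → 10
10 → 8
8 → 11
11 → 15
15 → 5
5 → 1
11 → 4
2 → 9

12 → 6 → 3 → 7 → 2 → 14 → 13 → 10 → 8 → 11 → 15 → 5 → 1 → 4 → 9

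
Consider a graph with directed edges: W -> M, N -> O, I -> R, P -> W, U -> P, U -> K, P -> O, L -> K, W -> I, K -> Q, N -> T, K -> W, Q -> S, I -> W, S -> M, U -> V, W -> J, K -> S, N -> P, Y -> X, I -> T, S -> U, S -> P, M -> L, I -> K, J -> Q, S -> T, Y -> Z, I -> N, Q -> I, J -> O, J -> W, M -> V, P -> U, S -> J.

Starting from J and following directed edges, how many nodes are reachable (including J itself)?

15

BFS from J visits: J, W, Q, O, M, I, S, V, L, T, R, N, K, U, P
Reachable nodes: 15 of 18 total.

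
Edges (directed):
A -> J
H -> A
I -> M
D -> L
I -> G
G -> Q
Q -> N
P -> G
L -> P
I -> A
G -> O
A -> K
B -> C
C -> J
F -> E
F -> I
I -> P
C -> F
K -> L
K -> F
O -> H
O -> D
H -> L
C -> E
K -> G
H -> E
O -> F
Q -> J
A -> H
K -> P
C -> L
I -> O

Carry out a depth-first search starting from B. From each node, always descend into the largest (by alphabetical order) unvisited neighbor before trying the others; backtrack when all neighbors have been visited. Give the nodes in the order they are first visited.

Visit B
B → C
C → L
L → P
P → G
G → Q
Q → N
Q → J
G → O
O → H
H → E
H → A
A → K
K → F
F → I
I → M
O → D

B, C, L, P, G, Q, N, J, O, H, E, A, K, F, I, M, D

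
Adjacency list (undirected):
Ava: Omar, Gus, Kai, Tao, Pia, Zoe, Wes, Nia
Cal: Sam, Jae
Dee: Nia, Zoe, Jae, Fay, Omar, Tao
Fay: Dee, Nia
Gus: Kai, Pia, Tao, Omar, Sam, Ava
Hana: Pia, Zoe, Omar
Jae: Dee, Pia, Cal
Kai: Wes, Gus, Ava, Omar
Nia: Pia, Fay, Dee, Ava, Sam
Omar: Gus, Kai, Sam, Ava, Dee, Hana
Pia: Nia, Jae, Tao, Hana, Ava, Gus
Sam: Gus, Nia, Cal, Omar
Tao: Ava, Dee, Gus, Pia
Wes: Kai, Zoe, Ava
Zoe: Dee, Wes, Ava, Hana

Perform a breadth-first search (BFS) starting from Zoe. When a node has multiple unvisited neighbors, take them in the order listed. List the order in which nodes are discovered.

Zoe Dee Wes Ava Hana Nia Jae Fay Omar Tao Kai Gus Pia Sam Cal

Visit Zoe; enqueue Dee, Wes, Ava, Hana → queue [Dee, Wes, Ava, Hana]
Visit Dee; enqueue Nia, Jae, Fay, Omar, Tao → queue [Wes, Ava, Hana, Nia, Jae, Fay, Omar, Tao]
Visit Wes; enqueue Kai → queue [Ava, Hana, Nia, Jae, Fay, Omar, Tao, Kai]
Visit Ava; enqueue Gus, Pia → queue [Hana, Nia, Jae, Fay, Omar, Tao, Kai, Gus, Pia]
Visit Hana → queue [Nia, Jae, Fay, Omar, Tao, Kai, Gus, Pia]
Visit Nia; enqueue Sam → queue [Jae, Fay, Omar, Tao, Kai, Gus, Pia, Sam]
Visit Jae; enqueue Cal → queue [Fay, Omar, Tao, Kai, Gus, Pia, Sam, Cal]
Visit Fay → queue [Omar, Tao, Kai, Gus, Pia, Sam, Cal]
Visit Omar → queue [Tao, Kai, Gus, Pia, Sam, Cal]
Visit Tao → queue [Kai, Gus, Pia, Sam, Cal]
Visit Kai → queue [Gus, Pia, Sam, Cal]
Visit Gus → queue [Pia, Sam, Cal]
Visit Pia → queue [Sam, Cal]
Visit Sam → queue [Cal]
Visit Cal → queue []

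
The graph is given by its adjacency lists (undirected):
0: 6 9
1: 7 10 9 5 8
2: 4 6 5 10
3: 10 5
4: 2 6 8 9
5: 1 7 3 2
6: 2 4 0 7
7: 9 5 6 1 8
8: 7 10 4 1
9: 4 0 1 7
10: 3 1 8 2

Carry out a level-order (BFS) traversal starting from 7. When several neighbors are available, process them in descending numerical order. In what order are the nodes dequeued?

7, 9, 8, 6, 5, 1, 4, 0, 10, 2, 3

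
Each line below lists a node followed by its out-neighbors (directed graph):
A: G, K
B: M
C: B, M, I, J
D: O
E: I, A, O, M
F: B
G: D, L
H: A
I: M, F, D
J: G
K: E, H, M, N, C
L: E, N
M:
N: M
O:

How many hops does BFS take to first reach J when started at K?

2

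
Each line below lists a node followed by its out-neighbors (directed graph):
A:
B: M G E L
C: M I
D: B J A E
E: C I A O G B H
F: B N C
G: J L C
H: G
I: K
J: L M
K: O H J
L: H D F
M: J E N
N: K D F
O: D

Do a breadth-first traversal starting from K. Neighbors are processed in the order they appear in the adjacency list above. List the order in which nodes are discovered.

K -> O -> H -> J -> D -> G -> L -> M -> B -> A -> E -> C -> F -> N -> I

Visit K; enqueue O, H, J → queue [O, H, J]
Visit O; enqueue D → queue [H, J, D]
Visit H; enqueue G → queue [J, D, G]
Visit J; enqueue L, M → queue [D, G, L, M]
Visit D; enqueue B, A, E → queue [G, L, M, B, A, E]
Visit G; enqueue C → queue [L, M, B, A, E, C]
Visit L; enqueue F → queue [M, B, A, E, C, F]
Visit M; enqueue N → queue [B, A, E, C, F, N]
Visit B → queue [A, E, C, F, N]
Visit A → queue [E, C, F, N]
Visit E; enqueue I → queue [C, F, N, I]
Visit C → queue [F, N, I]
Visit F → queue [N, I]
Visit N → queue [I]
Visit I → queue []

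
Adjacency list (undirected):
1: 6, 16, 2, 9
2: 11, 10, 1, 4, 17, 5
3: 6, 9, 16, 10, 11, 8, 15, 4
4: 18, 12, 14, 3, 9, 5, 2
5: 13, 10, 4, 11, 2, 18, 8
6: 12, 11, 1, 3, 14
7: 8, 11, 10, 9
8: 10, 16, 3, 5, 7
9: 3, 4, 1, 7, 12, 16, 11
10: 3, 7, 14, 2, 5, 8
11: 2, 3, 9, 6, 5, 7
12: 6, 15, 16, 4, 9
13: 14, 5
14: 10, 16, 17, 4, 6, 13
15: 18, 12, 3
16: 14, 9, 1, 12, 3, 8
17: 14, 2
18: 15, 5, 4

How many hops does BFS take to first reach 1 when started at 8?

2

Level 0: 8
Level 1: 3, 5, 7, 10, 16
Level 2: 1, 2, 4, 6, 9, 11, 12, 13, 14, 15, 18
Level 3: 17
1 first appears at level 2.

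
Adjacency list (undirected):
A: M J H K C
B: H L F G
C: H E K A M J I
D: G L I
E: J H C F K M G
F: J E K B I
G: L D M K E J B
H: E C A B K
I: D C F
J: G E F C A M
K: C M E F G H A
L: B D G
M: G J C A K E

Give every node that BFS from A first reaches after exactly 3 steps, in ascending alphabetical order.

Level 0: A
Level 1: C, H, J, K, M
Level 2: B, E, F, G, I
Level 3: D, L

D, L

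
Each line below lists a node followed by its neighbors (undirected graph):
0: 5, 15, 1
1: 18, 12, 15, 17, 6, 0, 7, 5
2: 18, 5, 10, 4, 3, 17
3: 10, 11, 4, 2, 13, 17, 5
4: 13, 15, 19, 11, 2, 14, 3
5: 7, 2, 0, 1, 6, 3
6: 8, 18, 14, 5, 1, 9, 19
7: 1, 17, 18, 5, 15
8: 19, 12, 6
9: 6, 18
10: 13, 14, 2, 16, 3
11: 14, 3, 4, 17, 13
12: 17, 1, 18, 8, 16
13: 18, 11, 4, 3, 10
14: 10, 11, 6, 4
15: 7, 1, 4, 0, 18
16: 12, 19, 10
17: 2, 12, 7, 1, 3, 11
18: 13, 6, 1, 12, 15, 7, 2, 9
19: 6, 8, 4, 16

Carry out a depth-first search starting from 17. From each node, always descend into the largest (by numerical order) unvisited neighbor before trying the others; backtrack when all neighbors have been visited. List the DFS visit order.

17, 12, 18, 15, 7, 5, 6, 19, 16, 10, 14, 11, 13, 4, 3, 2, 8, 9, 1, 0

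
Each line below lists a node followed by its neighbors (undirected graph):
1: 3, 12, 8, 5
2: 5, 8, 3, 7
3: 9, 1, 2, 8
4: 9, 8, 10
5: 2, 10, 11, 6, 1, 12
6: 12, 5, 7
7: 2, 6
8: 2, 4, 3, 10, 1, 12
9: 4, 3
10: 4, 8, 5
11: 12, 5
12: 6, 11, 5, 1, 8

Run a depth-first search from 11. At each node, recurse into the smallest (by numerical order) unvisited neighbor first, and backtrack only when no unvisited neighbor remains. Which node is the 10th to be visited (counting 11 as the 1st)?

Visit 11
11 → 5
5 → 1
1 → 3
3 → 2
2 → 7
7 → 6
6 → 12
12 → 8
8 → 4
4 → 9
4 → 10

Visit order: 11, 5, 1, 3, 2, 7, 6, 12, 8, 4, 9, 10

4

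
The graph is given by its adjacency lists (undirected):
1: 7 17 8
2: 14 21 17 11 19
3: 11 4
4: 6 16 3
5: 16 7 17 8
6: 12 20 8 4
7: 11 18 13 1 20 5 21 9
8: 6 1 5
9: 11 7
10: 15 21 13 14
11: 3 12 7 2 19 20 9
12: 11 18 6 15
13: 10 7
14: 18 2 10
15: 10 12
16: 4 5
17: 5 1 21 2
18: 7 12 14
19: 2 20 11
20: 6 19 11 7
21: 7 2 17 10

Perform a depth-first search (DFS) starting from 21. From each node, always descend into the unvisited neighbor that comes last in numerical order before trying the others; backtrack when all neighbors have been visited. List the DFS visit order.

21 -> 17 -> 5 -> 16 -> 4 -> 6 -> 20 -> 19 -> 11 -> 12 -> 18 -> 14 -> 10 -> 15 -> 13 -> 7 -> 9 -> 1 -> 8 -> 2 -> 3

Visit 21
21 → 17
17 → 5
5 → 16
16 → 4
4 → 6
6 → 20
20 → 19
19 → 11
11 → 12
12 → 18
18 → 14
14 → 10
10 → 15
10 → 13
13 → 7
7 → 9
7 → 1
1 → 8
14 → 2
11 → 3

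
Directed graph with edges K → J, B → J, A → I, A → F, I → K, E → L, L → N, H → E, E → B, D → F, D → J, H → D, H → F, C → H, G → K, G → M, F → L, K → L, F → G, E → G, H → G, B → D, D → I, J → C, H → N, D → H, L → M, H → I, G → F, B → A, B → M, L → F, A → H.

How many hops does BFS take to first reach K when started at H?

Level 0: H
Level 1: D, E, F, G, I, N
Level 2: B, J, K, L, M
Level 3: A, C
K first appears at level 2.

2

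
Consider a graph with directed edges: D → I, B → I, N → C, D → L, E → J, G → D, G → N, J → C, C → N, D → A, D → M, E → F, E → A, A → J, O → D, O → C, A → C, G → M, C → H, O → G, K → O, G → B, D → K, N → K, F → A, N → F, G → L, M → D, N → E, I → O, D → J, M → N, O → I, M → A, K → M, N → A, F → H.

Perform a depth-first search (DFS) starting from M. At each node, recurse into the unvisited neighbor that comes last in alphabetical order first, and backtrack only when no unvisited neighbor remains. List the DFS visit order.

Visit M
M → N
N → K
K → O
O → I
O → G
G → L
G → D
D → J
J → C
C → H
D → A
G → B
N → F
N → E

M, N, K, O, I, G, L, D, J, C, H, A, B, F, E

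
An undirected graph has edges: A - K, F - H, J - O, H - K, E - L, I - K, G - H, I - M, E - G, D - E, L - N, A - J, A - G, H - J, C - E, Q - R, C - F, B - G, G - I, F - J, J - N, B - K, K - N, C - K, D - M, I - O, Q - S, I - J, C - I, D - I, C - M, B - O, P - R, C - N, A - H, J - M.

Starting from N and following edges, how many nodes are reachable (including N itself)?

15

BFS from N visits: N, C, J, K, L, E, F, I, M, A, H, O, B, D, G
Reachable nodes: 15 of 19 total.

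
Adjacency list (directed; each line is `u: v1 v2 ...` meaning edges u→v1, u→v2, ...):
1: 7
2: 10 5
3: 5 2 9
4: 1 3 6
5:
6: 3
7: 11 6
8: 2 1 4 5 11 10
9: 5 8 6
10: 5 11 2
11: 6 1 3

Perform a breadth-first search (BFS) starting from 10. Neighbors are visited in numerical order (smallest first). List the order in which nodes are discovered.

10 → 2 → 5 → 11 → 1 → 3 → 6 → 7 → 9 → 8 → 4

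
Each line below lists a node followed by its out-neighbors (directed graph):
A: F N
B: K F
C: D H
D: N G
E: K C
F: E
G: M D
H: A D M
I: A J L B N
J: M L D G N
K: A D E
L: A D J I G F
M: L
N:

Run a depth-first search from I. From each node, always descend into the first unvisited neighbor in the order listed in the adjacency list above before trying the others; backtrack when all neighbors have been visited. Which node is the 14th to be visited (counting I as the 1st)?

B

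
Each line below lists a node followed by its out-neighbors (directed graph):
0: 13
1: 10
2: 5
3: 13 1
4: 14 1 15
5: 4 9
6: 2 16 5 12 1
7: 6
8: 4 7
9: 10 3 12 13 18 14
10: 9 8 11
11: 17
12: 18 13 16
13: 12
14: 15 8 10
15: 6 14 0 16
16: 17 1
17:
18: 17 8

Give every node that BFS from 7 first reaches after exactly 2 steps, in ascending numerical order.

1, 2, 5, 12, 16

Level 0: 7
Level 1: 6
Level 2: 1, 2, 5, 12, 16
Level 3: 4, 9, 10, 13, 17, 18
Level 4: 3, 8, 11, 14, 15
Level 5: 0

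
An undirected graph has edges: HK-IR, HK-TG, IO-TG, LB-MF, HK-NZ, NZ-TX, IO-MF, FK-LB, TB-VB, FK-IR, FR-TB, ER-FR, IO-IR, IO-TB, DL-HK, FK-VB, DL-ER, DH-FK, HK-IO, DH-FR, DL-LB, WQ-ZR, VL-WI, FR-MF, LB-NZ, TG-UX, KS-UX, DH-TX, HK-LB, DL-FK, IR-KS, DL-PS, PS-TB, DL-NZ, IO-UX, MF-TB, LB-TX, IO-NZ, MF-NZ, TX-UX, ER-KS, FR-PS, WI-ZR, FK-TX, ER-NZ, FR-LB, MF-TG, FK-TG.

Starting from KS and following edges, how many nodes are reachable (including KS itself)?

18

BFS from KS visits: KS, UX, IR, ER, TX, TG, IO, HK, FK, NZ, FR, DL, LB, DH, MF, TB, VB, PS
Reachable nodes: 18 of 22 total.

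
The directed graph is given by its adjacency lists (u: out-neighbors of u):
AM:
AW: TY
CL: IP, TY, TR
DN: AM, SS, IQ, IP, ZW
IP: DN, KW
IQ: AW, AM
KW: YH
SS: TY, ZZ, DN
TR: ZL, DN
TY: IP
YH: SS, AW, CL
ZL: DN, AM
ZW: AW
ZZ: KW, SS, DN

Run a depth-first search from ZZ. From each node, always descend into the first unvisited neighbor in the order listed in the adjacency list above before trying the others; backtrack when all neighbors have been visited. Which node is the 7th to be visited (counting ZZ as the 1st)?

DN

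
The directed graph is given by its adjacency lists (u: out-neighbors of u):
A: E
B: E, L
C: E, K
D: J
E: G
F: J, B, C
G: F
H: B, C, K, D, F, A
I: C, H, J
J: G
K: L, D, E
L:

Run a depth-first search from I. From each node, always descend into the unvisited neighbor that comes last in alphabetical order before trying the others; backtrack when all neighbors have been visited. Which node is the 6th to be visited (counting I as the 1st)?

K

Visit I
I → J
J → G
G → F
F → C
C → K
K → L
K → E
K → D
F → B
I → H
H → A

Visit order: I, J, G, F, C, K, L, E, D, B, H, A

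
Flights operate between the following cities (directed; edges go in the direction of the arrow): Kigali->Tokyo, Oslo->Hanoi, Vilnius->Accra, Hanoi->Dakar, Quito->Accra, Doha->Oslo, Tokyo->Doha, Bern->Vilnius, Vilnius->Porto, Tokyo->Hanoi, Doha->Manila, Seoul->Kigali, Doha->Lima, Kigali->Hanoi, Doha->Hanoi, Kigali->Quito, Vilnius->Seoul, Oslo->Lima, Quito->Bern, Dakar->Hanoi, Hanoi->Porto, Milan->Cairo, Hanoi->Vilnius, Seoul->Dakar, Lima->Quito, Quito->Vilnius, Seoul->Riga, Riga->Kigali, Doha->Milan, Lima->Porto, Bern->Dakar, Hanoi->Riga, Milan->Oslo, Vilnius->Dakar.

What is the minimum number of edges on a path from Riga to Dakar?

3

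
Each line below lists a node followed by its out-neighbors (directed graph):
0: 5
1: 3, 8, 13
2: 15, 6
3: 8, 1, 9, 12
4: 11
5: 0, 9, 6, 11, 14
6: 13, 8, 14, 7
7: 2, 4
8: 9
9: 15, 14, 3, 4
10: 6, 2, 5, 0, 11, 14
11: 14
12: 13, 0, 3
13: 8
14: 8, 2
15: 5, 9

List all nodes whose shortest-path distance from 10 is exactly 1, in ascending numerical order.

0, 2, 5, 6, 11, 14

Level 0: 10
Level 1: 0, 2, 5, 6, 11, 14
Level 2: 7, 8, 9, 13, 15
Level 3: 3, 4
Level 4: 1, 12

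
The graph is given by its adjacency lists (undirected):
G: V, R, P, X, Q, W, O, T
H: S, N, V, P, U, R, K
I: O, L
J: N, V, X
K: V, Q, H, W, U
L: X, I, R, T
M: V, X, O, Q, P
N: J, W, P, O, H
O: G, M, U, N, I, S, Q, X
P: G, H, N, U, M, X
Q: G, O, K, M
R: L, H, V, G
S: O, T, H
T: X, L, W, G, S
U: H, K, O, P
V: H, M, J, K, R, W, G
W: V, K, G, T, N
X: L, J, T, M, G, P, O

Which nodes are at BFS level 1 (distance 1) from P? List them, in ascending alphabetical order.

G, H, M, N, U, X

Level 0: P
Level 1: G, H, M, N, U, X
Level 2: J, K, L, O, Q, R, S, T, V, W
Level 3: I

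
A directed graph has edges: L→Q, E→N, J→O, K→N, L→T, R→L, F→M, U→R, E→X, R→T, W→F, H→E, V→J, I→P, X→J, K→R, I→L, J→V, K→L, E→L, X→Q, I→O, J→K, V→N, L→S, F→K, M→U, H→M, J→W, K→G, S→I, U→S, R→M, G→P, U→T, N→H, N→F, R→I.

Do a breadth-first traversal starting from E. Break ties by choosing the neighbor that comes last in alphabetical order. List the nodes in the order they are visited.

E -> X -> N -> L -> Q -> J -> H -> F -> T -> S -> W -> V -> O -> K -> M -> I -> R -> G -> U -> P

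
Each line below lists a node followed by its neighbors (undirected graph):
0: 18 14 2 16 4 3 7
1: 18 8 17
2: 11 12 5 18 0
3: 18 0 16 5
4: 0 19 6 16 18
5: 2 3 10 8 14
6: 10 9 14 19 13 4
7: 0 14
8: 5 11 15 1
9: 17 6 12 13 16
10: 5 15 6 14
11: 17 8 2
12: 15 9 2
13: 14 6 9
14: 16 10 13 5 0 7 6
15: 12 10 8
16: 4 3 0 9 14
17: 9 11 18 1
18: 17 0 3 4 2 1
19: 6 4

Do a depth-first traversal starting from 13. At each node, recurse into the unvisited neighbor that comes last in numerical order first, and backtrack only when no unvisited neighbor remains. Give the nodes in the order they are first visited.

13, 14, 16, 9, 17, 18, 4, 19, 6, 10, 15, 12, 2, 11, 8, 5, 3, 0, 7, 1

Visit 13
13 → 14
14 → 16
16 → 9
9 → 17
17 → 18
18 → 4
4 → 19
19 → 6
6 → 10
10 → 15
15 → 12
12 → 2
2 → 11
11 → 8
8 → 5
5 → 3
3 → 0
0 → 7
8 → 1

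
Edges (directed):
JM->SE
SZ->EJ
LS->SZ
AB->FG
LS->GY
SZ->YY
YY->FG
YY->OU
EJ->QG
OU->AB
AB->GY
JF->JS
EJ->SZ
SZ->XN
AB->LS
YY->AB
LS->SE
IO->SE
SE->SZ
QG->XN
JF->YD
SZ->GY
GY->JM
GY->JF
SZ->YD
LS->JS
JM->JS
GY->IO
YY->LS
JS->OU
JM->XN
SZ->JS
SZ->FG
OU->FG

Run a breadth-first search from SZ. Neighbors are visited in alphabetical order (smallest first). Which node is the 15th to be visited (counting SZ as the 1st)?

Visit SZ; enqueue EJ, FG, GY, JS, XN, YD, YY → queue [EJ, FG, GY, JS, XN, YD, YY]
Visit EJ; enqueue QG → queue [FG, GY, JS, XN, YD, YY, QG]
Visit FG → queue [GY, JS, XN, YD, YY, QG]
Visit GY; enqueue IO, JF, JM → queue [JS, XN, YD, YY, QG, IO, JF, JM]
Visit JS; enqueue OU → queue [XN, YD, YY, QG, IO, JF, JM, OU]
Visit XN → queue [YD, YY, QG, IO, JF, JM, OU]
Visit YD → queue [YY, QG, IO, JF, JM, OU]
Visit YY; enqueue AB, LS → queue [QG, IO, JF, JM, OU, AB, LS]
Visit QG → queue [IO, JF, JM, OU, AB, LS]
Visit IO; enqueue SE → queue [JF, JM, OU, AB, LS, SE]
Visit JF → queue [JM, OU, AB, LS, SE]
Visit JM → queue [OU, AB, LS, SE]
Visit OU → queue [AB, LS, SE]
Visit AB → queue [LS, SE]
Visit LS → queue [SE]
Visit SE → queue []

Visit order: SZ, EJ, FG, GY, JS, XN, YD, YY, QG, IO, JF, JM, OU, AB, LS, SE

LS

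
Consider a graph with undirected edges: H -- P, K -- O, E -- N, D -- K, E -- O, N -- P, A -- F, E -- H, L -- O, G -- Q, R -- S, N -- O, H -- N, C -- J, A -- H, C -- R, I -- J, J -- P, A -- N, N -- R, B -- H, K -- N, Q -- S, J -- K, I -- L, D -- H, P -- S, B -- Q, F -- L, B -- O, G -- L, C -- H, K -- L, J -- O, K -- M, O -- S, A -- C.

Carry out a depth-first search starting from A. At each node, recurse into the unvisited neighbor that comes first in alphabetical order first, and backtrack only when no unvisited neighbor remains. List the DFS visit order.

Visit A
A → C
C → H
H → B
B → O
O → E
E → N
N → K
K → D
K → J
J → I
I → L
L → F
L → G
G → Q
Q → S
S → P
S → R
K → M

A, C, H, B, O, E, N, K, D, J, I, L, F, G, Q, S, P, R, M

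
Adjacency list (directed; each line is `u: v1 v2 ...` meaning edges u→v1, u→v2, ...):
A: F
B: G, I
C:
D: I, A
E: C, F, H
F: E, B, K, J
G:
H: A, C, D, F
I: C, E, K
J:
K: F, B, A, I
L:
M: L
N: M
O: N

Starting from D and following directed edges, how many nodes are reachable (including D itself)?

BFS from D visits: D, I, A, C, E, K, F, H, B, J, G
Reachable nodes: 11 of 15 total.

11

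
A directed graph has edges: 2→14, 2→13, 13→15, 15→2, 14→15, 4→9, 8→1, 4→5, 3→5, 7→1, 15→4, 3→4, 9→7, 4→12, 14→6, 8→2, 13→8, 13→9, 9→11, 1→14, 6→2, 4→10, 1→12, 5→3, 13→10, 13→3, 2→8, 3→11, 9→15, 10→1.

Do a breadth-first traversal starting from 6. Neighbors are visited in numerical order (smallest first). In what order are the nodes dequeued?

Visit 6; enqueue 2 → queue [2]
Visit 2; enqueue 8, 13, 14 → queue [8, 13, 14]
Visit 8; enqueue 1 → queue [13, 14, 1]
Visit 13; enqueue 3, 9, 10, 15 → queue [14, 1, 3, 9, 10, 15]
Visit 14 → queue [1, 3, 9, 10, 15]
Visit 1; enqueue 12 → queue [3, 9, 10, 15, 12]
Visit 3; enqueue 4, 5, 11 → queue [9, 10, 15, 12, 4, 5, 11]
Visit 9; enqueue 7 → queue [10, 15, 12, 4, 5, 11, 7]
Visit 10 → queue [15, 12, 4, 5, 11, 7]
Visit 15 → queue [12, 4, 5, 11, 7]
Visit 12 → queue [4, 5, 11, 7]
Visit 4 → queue [5, 11, 7]
Visit 5 → queue [11, 7]
Visit 11 → queue [7]
Visit 7 → queue []

6 2 8 13 14 1 3 9 10 15 12 4 5 11 7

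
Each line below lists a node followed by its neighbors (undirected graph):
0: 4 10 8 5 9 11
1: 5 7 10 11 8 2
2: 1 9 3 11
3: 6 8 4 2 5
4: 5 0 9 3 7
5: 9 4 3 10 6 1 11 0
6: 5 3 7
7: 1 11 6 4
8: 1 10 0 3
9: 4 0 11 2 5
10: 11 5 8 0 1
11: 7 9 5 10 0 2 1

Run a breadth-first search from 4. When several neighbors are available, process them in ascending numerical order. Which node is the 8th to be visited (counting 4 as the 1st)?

10

Visit 4; enqueue 0, 3, 5, 7, 9 → queue [0, 3, 5, 7, 9]
Visit 0; enqueue 8, 10, 11 → queue [3, 5, 7, 9, 8, 10, 11]
Visit 3; enqueue 2, 6 → queue [5, 7, 9, 8, 10, 11, 2, 6]
Visit 5; enqueue 1 → queue [7, 9, 8, 10, 11, 2, 6, 1]
Visit 7 → queue [9, 8, 10, 11, 2, 6, 1]
Visit 9 → queue [8, 10, 11, 2, 6, 1]
Visit 8 → queue [10, 11, 2, 6, 1]
Visit 10 → queue [11, 2, 6, 1]
Visit 11 → queue [2, 6, 1]
Visit 2 → queue [6, 1]
Visit 6 → queue [1]
Visit 1 → queue []

Visit order: 4, 0, 3, 5, 7, 9, 8, 10, 11, 2, 6, 1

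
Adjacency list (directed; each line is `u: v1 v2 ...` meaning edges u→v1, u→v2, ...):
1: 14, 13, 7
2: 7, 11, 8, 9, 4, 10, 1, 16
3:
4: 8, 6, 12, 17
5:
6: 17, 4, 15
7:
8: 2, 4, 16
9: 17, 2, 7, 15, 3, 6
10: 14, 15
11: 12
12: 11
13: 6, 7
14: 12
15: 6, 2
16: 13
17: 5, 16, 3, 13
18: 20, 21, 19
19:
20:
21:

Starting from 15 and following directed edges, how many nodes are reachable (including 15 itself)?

17

BFS from 15 visits: 15, 6, 2, 17, 4, 7, 11, 8, 9, 10, 1, 16, 5, 3, 13, 12, 14
Reachable nodes: 17 of 21 total.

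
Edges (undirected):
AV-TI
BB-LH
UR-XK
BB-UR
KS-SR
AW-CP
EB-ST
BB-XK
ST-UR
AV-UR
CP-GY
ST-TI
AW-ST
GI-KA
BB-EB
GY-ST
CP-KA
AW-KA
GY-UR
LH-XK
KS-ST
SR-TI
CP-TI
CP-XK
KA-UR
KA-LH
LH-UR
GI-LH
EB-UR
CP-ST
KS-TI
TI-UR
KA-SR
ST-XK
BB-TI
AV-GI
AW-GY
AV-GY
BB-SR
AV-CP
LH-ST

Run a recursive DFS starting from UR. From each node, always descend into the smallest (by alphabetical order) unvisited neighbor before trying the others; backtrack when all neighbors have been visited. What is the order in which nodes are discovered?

Visit UR
UR → AV
AV → CP
CP → AW
AW → GY
GY → ST
ST → EB
EB → BB
BB → LH
LH → GI
GI → KA
KA → SR
SR → KS
KS → TI
LH → XK

UR, AV, CP, AW, GY, ST, EB, BB, LH, GI, KA, SR, KS, TI, XK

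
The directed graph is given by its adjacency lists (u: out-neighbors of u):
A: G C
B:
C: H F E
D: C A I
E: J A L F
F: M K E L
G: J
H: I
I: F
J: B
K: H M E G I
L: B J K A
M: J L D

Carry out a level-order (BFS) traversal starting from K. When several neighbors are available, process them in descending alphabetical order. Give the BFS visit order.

Visit K; enqueue M, I, H, G, E → queue [M, I, H, G, E]
Visit M; enqueue L, J, D → queue [I, H, G, E, L, J, D]
Visit I; enqueue F → queue [H, G, E, L, J, D, F]
Visit H → queue [G, E, L, J, D, F]
Visit G → queue [E, L, J, D, F]
Visit E; enqueue A → queue [L, J, D, F, A]
Visit L; enqueue B → queue [J, D, F, A, B]
Visit J → queue [D, F, A, B]
Visit D; enqueue C → queue [F, A, B, C]
Visit F → queue [A, B, C]
Visit A → queue [B, C]
Visit B → queue [C]
Visit C → queue []

K -> M -> I -> H -> G -> E -> L -> J -> D -> F -> A -> B -> C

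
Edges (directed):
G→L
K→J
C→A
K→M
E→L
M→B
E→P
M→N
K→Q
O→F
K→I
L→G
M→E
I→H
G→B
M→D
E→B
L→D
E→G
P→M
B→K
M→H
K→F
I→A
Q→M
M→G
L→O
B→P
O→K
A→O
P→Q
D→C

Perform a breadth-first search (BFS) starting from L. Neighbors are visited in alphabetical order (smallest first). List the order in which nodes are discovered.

Visit L; enqueue D, G, O → queue [D, G, O]
Visit D; enqueue C → queue [G, O, C]
Visit G; enqueue B → queue [O, C, B]
Visit O; enqueue F, K → queue [C, B, F, K]
Visit C; enqueue A → queue [B, F, K, A]
Visit B; enqueue P → queue [F, K, A, P]
Visit F → queue [K, A, P]
Visit K; enqueue I, J, M, Q → queue [A, P, I, J, M, Q]
Visit A → queue [P, I, J, M, Q]
Visit P → queue [I, J, M, Q]
Visit I; enqueue H → queue [J, M, Q, H]
Visit J → queue [M, Q, H]
Visit M; enqueue E, N → queue [Q, H, E, N]
Visit Q → queue [H, E, N]
Visit H → queue [E, N]
Visit E → queue [N]
Visit N → queue []

L, D, G, O, C, B, F, K, A, P, I, J, M, Q, H, E, N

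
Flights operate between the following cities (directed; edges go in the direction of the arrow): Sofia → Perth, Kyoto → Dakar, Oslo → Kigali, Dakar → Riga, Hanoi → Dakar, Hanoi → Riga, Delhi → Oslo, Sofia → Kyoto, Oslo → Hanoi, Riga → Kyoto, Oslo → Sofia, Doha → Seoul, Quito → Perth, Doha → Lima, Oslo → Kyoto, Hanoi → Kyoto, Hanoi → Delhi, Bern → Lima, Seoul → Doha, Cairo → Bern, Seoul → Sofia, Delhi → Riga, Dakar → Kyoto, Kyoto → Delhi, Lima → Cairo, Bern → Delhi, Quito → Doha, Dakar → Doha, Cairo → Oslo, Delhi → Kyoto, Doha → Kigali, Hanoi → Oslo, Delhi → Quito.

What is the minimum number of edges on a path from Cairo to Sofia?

2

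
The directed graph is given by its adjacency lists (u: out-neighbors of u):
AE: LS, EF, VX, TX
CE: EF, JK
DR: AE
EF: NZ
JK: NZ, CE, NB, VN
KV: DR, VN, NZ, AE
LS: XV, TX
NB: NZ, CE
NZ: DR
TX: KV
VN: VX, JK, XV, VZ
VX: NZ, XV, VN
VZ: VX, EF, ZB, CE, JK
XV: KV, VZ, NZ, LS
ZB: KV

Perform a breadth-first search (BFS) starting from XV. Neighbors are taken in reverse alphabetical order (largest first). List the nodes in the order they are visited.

Visit XV; enqueue VZ, NZ, LS, KV → queue [VZ, NZ, LS, KV]
Visit VZ; enqueue ZB, VX, JK, EF, CE → queue [NZ, LS, KV, ZB, VX, JK, EF, CE]
Visit NZ; enqueue DR → queue [LS, KV, ZB, VX, JK, EF, CE, DR]
Visit LS; enqueue TX → queue [KV, ZB, VX, JK, EF, CE, DR, TX]
Visit KV; enqueue VN, AE → queue [ZB, VX, JK, EF, CE, DR, TX, VN, AE]
Visit ZB → queue [VX, JK, EF, CE, DR, TX, VN, AE]
Visit VX → queue [JK, EF, CE, DR, TX, VN, AE]
Visit JK; enqueue NB → queue [EF, CE, DR, TX, VN, AE, NB]
Visit EF → queue [CE, DR, TX, VN, AE, NB]
Visit CE → queue [DR, TX, VN, AE, NB]
Visit DR → queue [TX, VN, AE, NB]
Visit TX → queue [VN, AE, NB]
Visit VN → queue [AE, NB]
Visit AE → queue [NB]
Visit NB → queue []

XV, VZ, NZ, LS, KV, ZB, VX, JK, EF, CE, DR, TX, VN, AE, NB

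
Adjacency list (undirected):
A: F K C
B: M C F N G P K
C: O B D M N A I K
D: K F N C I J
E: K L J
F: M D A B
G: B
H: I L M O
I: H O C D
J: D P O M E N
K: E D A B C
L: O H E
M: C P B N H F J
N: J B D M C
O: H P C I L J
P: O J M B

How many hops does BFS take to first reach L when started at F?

Level 0: F
Level 1: A, B, D, M
Level 2: C, G, H, I, J, K, N, P
Level 3: E, L, O
L first appears at level 3.

3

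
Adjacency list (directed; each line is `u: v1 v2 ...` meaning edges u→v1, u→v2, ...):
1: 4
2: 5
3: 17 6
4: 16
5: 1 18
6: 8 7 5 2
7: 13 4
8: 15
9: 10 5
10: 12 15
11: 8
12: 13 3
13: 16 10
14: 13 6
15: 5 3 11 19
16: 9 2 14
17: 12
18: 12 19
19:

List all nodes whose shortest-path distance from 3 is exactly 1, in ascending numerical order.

6, 17

Level 0: 3
Level 1: 6, 17
Level 2: 2, 5, 7, 8, 12
Level 3: 1, 4, 13, 15, 18
Level 4: 10, 11, 16, 19
Level 5: 9, 14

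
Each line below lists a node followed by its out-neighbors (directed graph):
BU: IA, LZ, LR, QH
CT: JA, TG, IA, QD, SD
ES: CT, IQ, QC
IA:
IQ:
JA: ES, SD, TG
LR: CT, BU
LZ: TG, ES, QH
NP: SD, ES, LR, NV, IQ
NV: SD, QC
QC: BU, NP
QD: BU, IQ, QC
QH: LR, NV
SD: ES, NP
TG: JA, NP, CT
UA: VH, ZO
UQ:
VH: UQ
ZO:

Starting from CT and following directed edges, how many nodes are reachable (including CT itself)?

15

BFS from CT visits: CT, JA, TG, IA, QD, SD, ES, NP, BU, IQ, QC, LR, NV, LZ, QH
Reachable nodes: 15 of 19 total.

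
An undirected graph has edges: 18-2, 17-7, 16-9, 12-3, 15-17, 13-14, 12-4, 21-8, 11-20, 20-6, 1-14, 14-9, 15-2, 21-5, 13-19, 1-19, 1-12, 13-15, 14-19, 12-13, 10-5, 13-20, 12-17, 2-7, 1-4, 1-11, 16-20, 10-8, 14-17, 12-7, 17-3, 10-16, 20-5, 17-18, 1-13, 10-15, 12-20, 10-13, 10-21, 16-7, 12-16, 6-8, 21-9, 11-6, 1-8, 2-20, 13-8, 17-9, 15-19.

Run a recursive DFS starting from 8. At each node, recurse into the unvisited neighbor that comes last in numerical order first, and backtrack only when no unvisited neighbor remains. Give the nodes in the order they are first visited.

Visit 8
8 → 21
21 → 10
10 → 16
16 → 20
20 → 13
13 → 19
19 → 15
15 → 17
17 → 18
18 → 2
2 → 7
7 → 12
12 → 4
4 → 1
1 → 14
14 → 9
1 → 11
11 → 6
12 → 3
20 → 5

8 21 10 16 20 13 19 15 17 18 2 7 12 4 1 14 9 11 6 3 5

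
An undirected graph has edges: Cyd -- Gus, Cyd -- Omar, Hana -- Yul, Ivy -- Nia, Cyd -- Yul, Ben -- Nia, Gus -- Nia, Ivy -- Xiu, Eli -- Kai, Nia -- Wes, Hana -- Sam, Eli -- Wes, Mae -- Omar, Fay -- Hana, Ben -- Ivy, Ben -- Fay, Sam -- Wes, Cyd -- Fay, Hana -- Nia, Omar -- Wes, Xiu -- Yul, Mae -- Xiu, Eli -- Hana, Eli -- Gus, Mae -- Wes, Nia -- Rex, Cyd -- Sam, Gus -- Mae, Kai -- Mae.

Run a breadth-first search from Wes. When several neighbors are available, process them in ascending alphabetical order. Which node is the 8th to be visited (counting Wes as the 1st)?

Hana

Visit Wes; enqueue Eli, Mae, Nia, Omar, Sam → queue [Eli, Mae, Nia, Omar, Sam]
Visit Eli; enqueue Gus, Hana, Kai → queue [Mae, Nia, Omar, Sam, Gus, Hana, Kai]
Visit Mae; enqueue Xiu → queue [Nia, Omar, Sam, Gus, Hana, Kai, Xiu]
Visit Nia; enqueue Ben, Ivy, Rex → queue [Omar, Sam, Gus, Hana, Kai, Xiu, Ben, Ivy, Rex]
Visit Omar; enqueue Cyd → queue [Sam, Gus, Hana, Kai, Xiu, Ben, Ivy, Rex, Cyd]
Visit Sam → queue [Gus, Hana, Kai, Xiu, Ben, Ivy, Rex, Cyd]
Visit Gus → queue [Hana, Kai, Xiu, Ben, Ivy, Rex, Cyd]
Visit Hana; enqueue Fay, Yul → queue [Kai, Xiu, Ben, Ivy, Rex, Cyd, Fay, Yul]
Visit Kai → queue [Xiu, Ben, Ivy, Rex, Cyd, Fay, Yul]
Visit Xiu → queue [Ben, Ivy, Rex, Cyd, Fay, Yul]
Visit Ben → queue [Ivy, Rex, Cyd, Fay, Yul]
Visit Ivy → queue [Rex, Cyd, Fay, Yul]
Visit Rex → queue [Cyd, Fay, Yul]
Visit Cyd → queue [Fay, Yul]
Visit Fay → queue [Yul]
Visit Yul → queue []

Visit order: Wes, Eli, Mae, Nia, Omar, Sam, Gus, Hana, Kai, Xiu, Ben, Ivy, Rex, Cyd, Fay, Yul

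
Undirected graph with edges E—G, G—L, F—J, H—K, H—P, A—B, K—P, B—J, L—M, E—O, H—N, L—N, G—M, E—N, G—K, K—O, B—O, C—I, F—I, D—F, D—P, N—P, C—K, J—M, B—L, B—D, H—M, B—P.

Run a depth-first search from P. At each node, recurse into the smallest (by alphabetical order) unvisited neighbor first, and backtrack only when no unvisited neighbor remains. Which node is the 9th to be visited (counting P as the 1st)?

G

Visit P
P → B
B → A
B → D
D → F
F → I
I → C
C → K
K → G
G → E
E → N
N → H
H → M
M → J
M → L
E → O

Visit order: P, B, A, D, F, I, C, K, G, E, N, H, M, J, L, O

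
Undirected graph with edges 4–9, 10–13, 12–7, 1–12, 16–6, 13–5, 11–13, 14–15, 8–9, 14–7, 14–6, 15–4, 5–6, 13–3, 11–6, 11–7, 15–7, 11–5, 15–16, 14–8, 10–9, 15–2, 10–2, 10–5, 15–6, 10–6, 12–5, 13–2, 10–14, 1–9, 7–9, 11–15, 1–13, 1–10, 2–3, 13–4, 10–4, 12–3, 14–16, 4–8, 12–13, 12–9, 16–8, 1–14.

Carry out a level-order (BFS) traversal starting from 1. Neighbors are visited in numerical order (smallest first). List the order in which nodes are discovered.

Visit 1; enqueue 9, 10, 12, 13, 14 → queue [9, 10, 12, 13, 14]
Visit 9; enqueue 4, 7, 8 → queue [10, 12, 13, 14, 4, 7, 8]
Visit 10; enqueue 2, 5, 6 → queue [12, 13, 14, 4, 7, 8, 2, 5, 6]
Visit 12; enqueue 3 → queue [13, 14, 4, 7, 8, 2, 5, 6, 3]
Visit 13; enqueue 11 → queue [14, 4, 7, 8, 2, 5, 6, 3, 11]
Visit 14; enqueue 15, 16 → queue [4, 7, 8, 2, 5, 6, 3, 11, 15, 16]
Visit 4 → queue [7, 8, 2, 5, 6, 3, 11, 15, 16]
Visit 7 → queue [8, 2, 5, 6, 3, 11, 15, 16]
Visit 8 → queue [2, 5, 6, 3, 11, 15, 16]
Visit 2 → queue [5, 6, 3, 11, 15, 16]
Visit 5 → queue [6, 3, 11, 15, 16]
Visit 6 → queue [3, 11, 15, 16]
Visit 3 → queue [11, 15, 16]
Visit 11 → queue [15, 16]
Visit 15 → queue [16]
Visit 16 → queue []

1 9 10 12 13 14 4 7 8 2 5 6 3 11 15 16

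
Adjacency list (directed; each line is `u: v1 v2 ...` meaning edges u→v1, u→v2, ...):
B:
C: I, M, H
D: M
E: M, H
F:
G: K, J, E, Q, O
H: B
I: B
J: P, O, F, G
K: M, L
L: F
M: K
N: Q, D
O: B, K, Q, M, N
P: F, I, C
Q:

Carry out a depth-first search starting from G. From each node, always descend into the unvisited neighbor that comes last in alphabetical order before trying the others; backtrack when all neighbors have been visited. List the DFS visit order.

Visit G
G → Q
G → O
O → N
N → D
D → M
M → K
K → L
L → F
O → B
G → J
J → P
P → I
P → C
C → H
G → E

G Q O N D M K L F B J P I C H E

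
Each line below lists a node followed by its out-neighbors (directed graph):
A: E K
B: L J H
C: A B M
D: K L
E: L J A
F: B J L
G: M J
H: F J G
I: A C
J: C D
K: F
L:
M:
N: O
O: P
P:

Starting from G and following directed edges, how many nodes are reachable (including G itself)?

BFS from G visits: G, M, J, C, D, A, B, K, L, E, H, F
Reachable nodes: 12 of 16 total.

12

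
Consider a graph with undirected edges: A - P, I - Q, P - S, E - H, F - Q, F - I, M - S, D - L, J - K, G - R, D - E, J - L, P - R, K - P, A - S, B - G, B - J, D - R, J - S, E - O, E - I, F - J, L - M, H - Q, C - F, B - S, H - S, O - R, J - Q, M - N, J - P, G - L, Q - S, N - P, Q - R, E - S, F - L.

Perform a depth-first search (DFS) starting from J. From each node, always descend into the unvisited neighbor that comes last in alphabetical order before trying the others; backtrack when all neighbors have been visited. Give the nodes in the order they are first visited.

Visit J
J → S
S → Q
Q → R
R → P
P → N
N → M
M → L
L → G
G → B
L → F
F → I
I → E
E → O
E → H
E → D
F → C
P → K
P → A

J → S → Q → R → P → N → M → L → G → B → F → I → E → O → H → D → C → K → A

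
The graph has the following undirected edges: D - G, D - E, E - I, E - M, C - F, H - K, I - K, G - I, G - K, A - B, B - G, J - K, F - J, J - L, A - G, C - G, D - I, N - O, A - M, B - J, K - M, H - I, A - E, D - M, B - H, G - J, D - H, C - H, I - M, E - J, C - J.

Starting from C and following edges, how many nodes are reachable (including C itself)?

13

BFS from C visits: C, F, G, H, J, A, B, D, I, K, E, L, M
Reachable nodes: 13 of 15 total.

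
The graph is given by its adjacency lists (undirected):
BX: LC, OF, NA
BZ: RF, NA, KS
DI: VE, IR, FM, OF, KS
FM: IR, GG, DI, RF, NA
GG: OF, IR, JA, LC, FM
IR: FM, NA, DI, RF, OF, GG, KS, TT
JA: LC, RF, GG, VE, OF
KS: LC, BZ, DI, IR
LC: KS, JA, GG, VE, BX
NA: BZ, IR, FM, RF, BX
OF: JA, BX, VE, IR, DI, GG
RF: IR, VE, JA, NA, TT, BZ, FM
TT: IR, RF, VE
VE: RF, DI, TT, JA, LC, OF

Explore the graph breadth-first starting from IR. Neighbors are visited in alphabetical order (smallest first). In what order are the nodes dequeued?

IR, DI, FM, GG, KS, NA, OF, RF, TT, VE, JA, LC, BZ, BX

Visit IR; enqueue DI, FM, GG, KS, NA, OF, RF, TT → queue [DI, FM, GG, KS, NA, OF, RF, TT]
Visit DI; enqueue VE → queue [FM, GG, KS, NA, OF, RF, TT, VE]
Visit FM → queue [GG, KS, NA, OF, RF, TT, VE]
Visit GG; enqueue JA, LC → queue [KS, NA, OF, RF, TT, VE, JA, LC]
Visit KS; enqueue BZ → queue [NA, OF, RF, TT, VE, JA, LC, BZ]
Visit NA; enqueue BX → queue [OF, RF, TT, VE, JA, LC, BZ, BX]
Visit OF → queue [RF, TT, VE, JA, LC, BZ, BX]
Visit RF → queue [TT, VE, JA, LC, BZ, BX]
Visit TT → queue [VE, JA, LC, BZ, BX]
Visit VE → queue [JA, LC, BZ, BX]
Visit JA → queue [LC, BZ, BX]
Visit LC → queue [BZ, BX]
Visit BZ → queue [BX]
Visit BX → queue []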